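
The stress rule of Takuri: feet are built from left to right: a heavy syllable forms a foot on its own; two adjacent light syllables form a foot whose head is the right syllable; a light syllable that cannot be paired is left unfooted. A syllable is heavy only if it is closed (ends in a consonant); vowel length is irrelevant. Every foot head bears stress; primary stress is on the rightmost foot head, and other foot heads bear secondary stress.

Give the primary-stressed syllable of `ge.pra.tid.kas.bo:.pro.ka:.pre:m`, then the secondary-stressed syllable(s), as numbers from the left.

primary 8, secondary 2, 3, 4, 6

Weights: 1 ge L, 2 pra L, 3 tid H, 4 kas H, 5 bo: L, 6 pro L, 7 ka: L, 8 pre:m H.
Parse left to right (heavy = foot alone; LL = one foot; stranded L unfooted): (ge.ˈpra) (ˈtid) (ˈkas) (bo:.ˈpro) ka: (ˈpre:m).
Foot heads: 2, 3, 4, 6, 8.
Primary stress on the rightmost head = syllable 8.
Secondary stress on 2, 3, 4, 6: ge.ˌpra.ˌtid.ˌkas.bo:.ˌpro.ka:.ˈpre:m.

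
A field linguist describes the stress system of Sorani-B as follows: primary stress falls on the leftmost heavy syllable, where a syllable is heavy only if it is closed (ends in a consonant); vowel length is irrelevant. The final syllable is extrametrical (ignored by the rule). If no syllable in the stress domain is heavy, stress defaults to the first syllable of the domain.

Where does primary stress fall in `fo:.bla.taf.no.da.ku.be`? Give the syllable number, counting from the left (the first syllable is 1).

The final syllable (7, be) is extrametrical; the stress domain is syllables 1–6.
Weights: 1 fo: L, 2 bla L, 3 taf H, 4 no L, 5 da L, 6 ku L.
Heavy syllables in the domain: 3. The leftmost is syllable 3 (taf).
Primary stress: syllable 3 → fo:.bla.ˈtaf.no.da.ku.be.

3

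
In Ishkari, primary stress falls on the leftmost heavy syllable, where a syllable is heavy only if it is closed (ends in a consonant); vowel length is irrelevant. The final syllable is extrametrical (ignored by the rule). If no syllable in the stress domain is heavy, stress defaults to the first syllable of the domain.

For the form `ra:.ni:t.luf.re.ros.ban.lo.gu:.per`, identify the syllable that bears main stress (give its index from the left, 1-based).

2

The final syllable (9, per) is extrametrical; the stress domain is syllables 1–8.
Weights: 1 ra: L, 2 ni:t H, 3 luf H, 4 re L, 5 ros H, 6 ban H, 7 lo L, 8 gu: L.
Heavy syllables in the domain: 2, 3, 5, 6. The leftmost is syllable 2 (ni:t).
Primary stress: syllable 2 → ra:.ˈni:t.luf.re.ros.ban.lo.gu:.per.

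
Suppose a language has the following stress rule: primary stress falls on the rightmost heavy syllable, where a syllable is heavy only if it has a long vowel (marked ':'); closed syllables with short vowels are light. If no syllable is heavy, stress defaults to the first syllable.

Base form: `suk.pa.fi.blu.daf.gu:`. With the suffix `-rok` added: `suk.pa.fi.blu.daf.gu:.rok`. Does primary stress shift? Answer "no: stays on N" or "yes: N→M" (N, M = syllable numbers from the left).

Base `suk.pa.fi.blu.daf.gu:` (6 syllables):
  Weights: 1 suk L, 2 pa L, 3 fi L, 4 blu L, 5 daf L, 6 gu: H.
  Heavy syllables in the domain: 6. The rightmost is syllable 6 (gu:).
  → primary stress on syllable 6.
Suffixed `suk.pa.fi.blu.daf.gu:.rok` (7 syllables):
  Weights: 1 suk L, 2 pa L, 3 fi L, 4 blu L, 5 daf L, 6 gu: H, 7 rok L.
  Heavy syllables in the domain: 6. The rightmost is syllable 6 (gu:).
  → primary stress on syllable 6.

no: stays on 6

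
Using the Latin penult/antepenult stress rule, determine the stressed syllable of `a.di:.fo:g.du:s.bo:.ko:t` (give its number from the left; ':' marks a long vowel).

5

Classical Latin: stress the penult if heavy (long vowel or closed), else the antepenult.
Weights: 4 du:s H, 5 bo: H, 6 ko:t H.
The penult (syllable 5, bo:) is heavy, so it takes stress.
Stress on syllable 5: a.di:.fo:g.du:s.ˈbo:.ko:t.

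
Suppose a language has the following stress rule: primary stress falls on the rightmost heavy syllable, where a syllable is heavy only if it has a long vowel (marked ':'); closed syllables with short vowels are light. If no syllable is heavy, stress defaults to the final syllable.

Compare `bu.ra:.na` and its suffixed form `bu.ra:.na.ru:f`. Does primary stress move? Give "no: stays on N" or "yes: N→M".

Base `bu.ra:.na` (3 syllables):
  Weights: 1 bu L, 2 ra: H, 3 na L.
  Heavy syllables in the domain: 2. The rightmost is syllable 2 (ra:).
  → primary stress on syllable 2.
Suffixed `bu.ra:.na.ru:f` (4 syllables):
  Weights: 1 bu L, 2 ra: H, 3 na L, 4 ru:f H.
  Heavy syllables in the domain: 2, 4. The rightmost is syllable 4 (ru:f).
  → primary stress on syllable 4.

yes: 2→4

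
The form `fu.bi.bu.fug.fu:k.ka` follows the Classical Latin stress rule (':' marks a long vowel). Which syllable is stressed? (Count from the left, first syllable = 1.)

Classical Latin: stress the penult if heavy (long vowel or closed), else the antepenult.
Weights: 4 fug H, 5 fu:k H, 6 ka L.
The penult (syllable 5, fu:k) is heavy, so it takes stress.
Stress on syllable 5: fu.bi.bu.fug.ˈfu:k.ka.

5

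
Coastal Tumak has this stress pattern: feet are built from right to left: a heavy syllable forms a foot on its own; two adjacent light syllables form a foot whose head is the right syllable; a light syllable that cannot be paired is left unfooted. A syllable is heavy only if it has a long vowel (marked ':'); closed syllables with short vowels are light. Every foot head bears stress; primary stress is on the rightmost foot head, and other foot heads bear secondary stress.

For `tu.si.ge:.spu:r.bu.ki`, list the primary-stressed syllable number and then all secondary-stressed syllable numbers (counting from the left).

Weights: 1 tu L, 2 si L, 3 ge: H, 4 spu:r H, 5 bu L, 6 ki L.
Parse right to left (heavy = foot alone; LL = one foot; stranded L unfooted): (tu.ˈsi) (ˈge:) (ˈspu:r) (bu.ˈki).
Foot heads: 2, 3, 4, 6.
Primary stress on the rightmost head = syllable 6.
Secondary stress on 2, 3, 4: tu.ˌsi.ˌge:.ˌspu:r.bu.ˈki.

primary 6, secondary 2, 3, 4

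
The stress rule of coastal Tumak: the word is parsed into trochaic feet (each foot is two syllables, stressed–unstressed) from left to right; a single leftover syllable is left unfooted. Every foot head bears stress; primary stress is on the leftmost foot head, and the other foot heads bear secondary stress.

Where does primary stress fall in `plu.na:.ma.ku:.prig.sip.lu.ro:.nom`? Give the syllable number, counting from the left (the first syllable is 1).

1

Parse left to right into trochaic (ˈσσ) feet: (ˈplu.na:) (ˈma.ku:) (ˈprig.sip) (ˈlu.ro:) nom. Syllable 9 is left unfooted.
Foot heads (stressed positions): 1, 3, 5, 7.
End Rule Leftmost: primary stress on the leftmost head = syllable 1.
Primary stress: syllable 1 → ˈplu.na:.ma.ku:.prig.sip.lu.ro:.nom.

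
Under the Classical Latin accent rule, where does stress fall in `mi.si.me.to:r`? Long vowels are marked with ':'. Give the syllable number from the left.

2

Classical Latin: stress the penult if heavy (long vowel or closed), else the antepenult.
Weights: 2 si L, 3 me L, 4 to:r H.
The penult (syllable 3, me) is light, so stress falls on the antepenult (syllable 2, si).
Stress on syllable 2: mi.ˈsi.me.to:r.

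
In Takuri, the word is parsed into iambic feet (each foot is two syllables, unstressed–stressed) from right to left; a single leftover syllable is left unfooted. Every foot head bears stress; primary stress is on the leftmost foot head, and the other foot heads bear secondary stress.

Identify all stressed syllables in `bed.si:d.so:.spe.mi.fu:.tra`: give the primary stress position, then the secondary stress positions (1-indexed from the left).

Parse right to left into iambic (σˈσ) feet: bed (si:d.ˈso:) (spe.ˈmi) (fu:.ˈtra). Syllable 1 is left unfooted.
Foot heads (stressed positions): 3, 5, 7.
End Rule Leftmost: primary stress on the leftmost head = syllable 3.
Secondary stress on 5, 7: bed.si:d.ˈso:.spe.ˌmi.fu:.ˌtra.

primary 3, secondary 5, 7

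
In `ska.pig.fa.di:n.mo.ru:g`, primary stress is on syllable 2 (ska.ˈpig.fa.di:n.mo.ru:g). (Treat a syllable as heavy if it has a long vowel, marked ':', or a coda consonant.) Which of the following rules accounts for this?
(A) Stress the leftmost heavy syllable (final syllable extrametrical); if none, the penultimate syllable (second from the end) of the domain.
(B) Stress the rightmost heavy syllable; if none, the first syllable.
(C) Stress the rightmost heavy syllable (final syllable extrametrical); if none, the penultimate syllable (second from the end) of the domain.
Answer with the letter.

A

Rule A → syllable 2 ✓.
Rule B → syllable 6 (observed: 2).
Rule C → syllable 4 (observed: 2).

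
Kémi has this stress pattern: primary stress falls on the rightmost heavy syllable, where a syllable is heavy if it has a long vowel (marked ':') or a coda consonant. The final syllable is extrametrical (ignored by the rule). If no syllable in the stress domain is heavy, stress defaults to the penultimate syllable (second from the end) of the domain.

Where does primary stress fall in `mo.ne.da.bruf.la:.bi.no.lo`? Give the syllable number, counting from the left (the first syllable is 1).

The final syllable (8, lo) is extrametrical; the stress domain is syllables 1–7.
Weights: 1 mo L, 2 ne L, 3 da L, 4 bruf H, 5 la: H, 6 bi L, 7 no L.
Heavy syllables in the domain: 4, 5. The rightmost is syllable 5 (la:).
Primary stress: syllable 5 → mo.ne.da.bruf.ˈla:.bi.no.lo.

5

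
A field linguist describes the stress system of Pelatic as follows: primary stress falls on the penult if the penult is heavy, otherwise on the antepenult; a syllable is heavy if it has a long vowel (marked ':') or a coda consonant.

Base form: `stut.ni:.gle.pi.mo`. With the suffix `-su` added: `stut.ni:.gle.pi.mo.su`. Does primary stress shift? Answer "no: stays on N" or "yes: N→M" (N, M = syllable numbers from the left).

Base `stut.ni:.gle.pi.mo` (5 syllables):
  Weights: 3 gle L, 4 pi L, 5 mo L.
  The penult (syllable 4, pi) is light, so stress falls on the antepenult (syllable 3, gle).
  → primary stress on syllable 3.
Suffixed `stut.ni:.gle.pi.mo.su` (6 syllables):
  Weights: 4 pi L, 5 mo L, 6 su L.
  The penult (syllable 5, mo) is light, so stress falls on the antepenult (syllable 4, pi).
  → primary stress on syllable 4.

yes: 3→4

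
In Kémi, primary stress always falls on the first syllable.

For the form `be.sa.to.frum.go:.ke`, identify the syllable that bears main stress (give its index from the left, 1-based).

1

The word has 6 syllables; the first syllable is syllable 1 (be).
Primary stress: syllable 1 → ˈbe.sa.to.frum.go:.ke.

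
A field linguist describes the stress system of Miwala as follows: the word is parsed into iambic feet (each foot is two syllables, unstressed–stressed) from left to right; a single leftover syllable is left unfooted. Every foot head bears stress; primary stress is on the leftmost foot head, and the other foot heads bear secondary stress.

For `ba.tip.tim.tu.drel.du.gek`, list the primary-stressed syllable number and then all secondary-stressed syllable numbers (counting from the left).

Parse left to right into iambic (σˈσ) feet: (ba.ˈtip) (tim.ˈtu) (drel.ˈdu) gek. Syllable 7 is left unfooted.
Foot heads (stressed positions): 2, 4, 6.
End Rule Leftmost: primary stress on the leftmost head = syllable 2.
Secondary stress on 4, 6: ba.ˈtip.tim.ˌtu.drel.ˌdu.gek.

primary 2, secondary 4, 6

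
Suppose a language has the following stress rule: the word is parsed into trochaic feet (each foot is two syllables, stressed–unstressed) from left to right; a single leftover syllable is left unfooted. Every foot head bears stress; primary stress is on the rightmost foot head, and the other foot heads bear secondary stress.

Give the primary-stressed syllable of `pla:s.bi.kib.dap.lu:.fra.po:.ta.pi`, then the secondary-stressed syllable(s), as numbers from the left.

primary 7, secondary 1, 3, 5

Parse left to right into trochaic (ˈσσ) feet: (ˈpla:s.bi) (ˈkib.dap) (ˈlu:.fra) (ˈpo:.ta) pi. Syllable 9 is left unfooted.
Foot heads (stressed positions): 1, 3, 5, 7.
End Rule Rightmost: primary stress on the rightmost head = syllable 7.
Secondary stress on 1, 3, 5: ˌpla:s.bi.ˌkib.dap.ˌlu:.fra.ˈpo:.ta.pi.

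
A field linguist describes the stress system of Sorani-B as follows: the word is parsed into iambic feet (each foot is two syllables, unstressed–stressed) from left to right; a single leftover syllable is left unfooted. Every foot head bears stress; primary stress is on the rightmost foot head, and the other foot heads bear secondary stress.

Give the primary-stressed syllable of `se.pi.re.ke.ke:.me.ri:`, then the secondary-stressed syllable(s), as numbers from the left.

Parse left to right into iambic (σˈσ) feet: (se.ˈpi) (re.ˈke) (ke:.ˈme) ri:. Syllable 7 is left unfooted.
Foot heads (stressed positions): 2, 4, 6.
End Rule Rightmost: primary stress on the rightmost head = syllable 6.
Secondary stress on 2, 4: se.ˌpi.re.ˌke.ke:.ˈme.ri:.

primary 6, secondary 2, 4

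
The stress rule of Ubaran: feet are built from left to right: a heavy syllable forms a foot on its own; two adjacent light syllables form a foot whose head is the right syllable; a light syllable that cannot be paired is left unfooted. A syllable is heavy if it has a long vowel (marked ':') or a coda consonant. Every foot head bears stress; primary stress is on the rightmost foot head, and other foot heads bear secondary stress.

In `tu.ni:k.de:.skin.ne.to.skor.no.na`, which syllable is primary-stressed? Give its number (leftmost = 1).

Weights: 1 tu L, 2 ni:k H, 3 de: H, 4 skin H, 5 ne L, 6 to L, 7 skor H, 8 no L, 9 na L.
Parse left to right (heavy = foot alone; LL = one foot; stranded L unfooted): tu (ˈni:k) (ˈde:) (ˈskin) (ne.ˈto) (ˈskor) (no.ˈna).
Foot heads: 2, 3, 4, 6, 7, 9.
Primary stress on the rightmost head = syllable 9.
Primary stress: syllable 9 → tu.ni:k.de:.skin.ne.to.skor.no.ˈna.

9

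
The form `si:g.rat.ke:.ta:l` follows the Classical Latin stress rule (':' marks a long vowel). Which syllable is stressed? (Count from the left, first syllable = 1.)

Classical Latin: stress the penult if heavy (long vowel or closed), else the antepenult.
Weights: 2 rat H, 3 ke: H, 4 ta:l H.
The penult (syllable 3, ke:) is heavy, so it takes stress.
Stress on syllable 3: si:g.rat.ˈke:.ta:l.

3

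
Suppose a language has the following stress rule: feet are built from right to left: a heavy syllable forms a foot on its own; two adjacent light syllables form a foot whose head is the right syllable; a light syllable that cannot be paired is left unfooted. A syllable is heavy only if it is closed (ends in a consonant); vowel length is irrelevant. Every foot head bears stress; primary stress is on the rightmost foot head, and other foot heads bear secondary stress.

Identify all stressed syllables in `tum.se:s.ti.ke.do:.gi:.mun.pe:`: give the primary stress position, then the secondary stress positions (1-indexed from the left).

primary 7, secondary 1, 2, 4, 6

Weights: 1 tum H, 2 se:s H, 3 ti L, 4 ke L, 5 do: L, 6 gi: L, 7 mun H, 8 pe: L.
Parse right to left (heavy = foot alone; LL = one foot; stranded L unfooted): (ˈtum) (ˈse:s) (ti.ˈke) (do:.ˈgi:) (ˈmun) pe:.
Foot heads: 1, 2, 4, 6, 7.
Primary stress on the rightmost head = syllable 7.
Secondary stress on 1, 2, 4, 6: ˌtum.ˌse:s.ti.ˌke.do:.ˌgi:.ˈmun.pe:.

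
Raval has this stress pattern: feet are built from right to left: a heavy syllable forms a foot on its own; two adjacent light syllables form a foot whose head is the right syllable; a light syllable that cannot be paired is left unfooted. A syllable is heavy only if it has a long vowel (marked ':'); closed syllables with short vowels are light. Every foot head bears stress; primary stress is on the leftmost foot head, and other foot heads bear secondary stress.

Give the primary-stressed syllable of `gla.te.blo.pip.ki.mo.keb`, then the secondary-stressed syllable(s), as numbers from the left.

primary 3, secondary 5, 7

Weights: 1 gla L, 2 te L, 3 blo L, 4 pip L, 5 ki L, 6 mo L, 7 keb L.
Parse right to left (heavy = foot alone; LL = one foot; stranded L unfooted): gla (te.ˈblo) (pip.ˈki) (mo.ˈkeb).
Foot heads: 3, 5, 7.
Primary stress on the leftmost head = syllable 3.
Secondary stress on 5, 7: gla.te.ˈblo.pip.ˌki.mo.ˌkeb.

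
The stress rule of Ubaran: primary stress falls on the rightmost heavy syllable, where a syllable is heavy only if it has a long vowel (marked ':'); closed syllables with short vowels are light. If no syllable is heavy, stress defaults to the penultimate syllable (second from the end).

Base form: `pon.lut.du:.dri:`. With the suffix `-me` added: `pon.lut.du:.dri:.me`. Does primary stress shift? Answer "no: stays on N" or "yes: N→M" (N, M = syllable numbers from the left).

Base `pon.lut.du:.dri:` (4 syllables):
  Weights: 1 pon L, 2 lut L, 3 du: H, 4 dri: H.
  Heavy syllables in the domain: 3, 4. The rightmost is syllable 4 (dri:).
  → primary stress on syllable 4.
Suffixed `pon.lut.du:.dri:.me` (5 syllables):
  Weights: 1 pon L, 2 lut L, 3 du: H, 4 dri: H, 5 me L.
  Heavy syllables in the domain: 3, 4. The rightmost is syllable 4 (dri:).
  → primary stress on syllable 4.

no: stays on 4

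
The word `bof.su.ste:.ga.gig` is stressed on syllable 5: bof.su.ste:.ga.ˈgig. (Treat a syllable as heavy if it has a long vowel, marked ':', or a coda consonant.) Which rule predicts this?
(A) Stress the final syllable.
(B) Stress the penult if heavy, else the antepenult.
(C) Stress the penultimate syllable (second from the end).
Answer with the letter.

Rule A → syllable 5 ✓.
Rule B → syllable 3 (observed: 5).
Rule C → syllable 4 (observed: 5).

A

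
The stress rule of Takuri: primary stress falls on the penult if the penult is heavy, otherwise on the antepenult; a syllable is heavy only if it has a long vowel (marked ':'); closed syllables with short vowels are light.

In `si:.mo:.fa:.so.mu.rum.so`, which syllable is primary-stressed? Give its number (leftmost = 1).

Weights: 5 mu L, 6 rum L, 7 so L.
The penult (syllable 6, rum) is light, so stress falls on the antepenult (syllable 5, mu).
Primary stress: syllable 5 → si:.mo:.fa:.so.ˈmu.rum.so.

5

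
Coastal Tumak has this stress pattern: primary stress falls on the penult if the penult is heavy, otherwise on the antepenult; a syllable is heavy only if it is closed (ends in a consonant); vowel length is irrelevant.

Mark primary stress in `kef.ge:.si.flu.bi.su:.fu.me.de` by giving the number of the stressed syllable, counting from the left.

7

Weights: 7 fu L, 8 me L, 9 de L.
The penult (syllable 8, me) is light, so stress falls on the antepenult (syllable 7, fu).
Primary stress: syllable 7 → kef.ge:.si.flu.bi.su:.ˈfu.me.de.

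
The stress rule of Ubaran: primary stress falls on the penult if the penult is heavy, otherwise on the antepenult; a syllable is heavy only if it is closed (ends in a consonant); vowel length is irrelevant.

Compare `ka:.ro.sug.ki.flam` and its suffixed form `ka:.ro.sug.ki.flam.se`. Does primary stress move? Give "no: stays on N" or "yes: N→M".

yes: 3→5

Base `ka:.ro.sug.ki.flam` (5 syllables):
  Weights: 3 sug H, 4 ki L, 5 flam H.
  The penult (syllable 4, ki) is light, so stress falls on the antepenult (syllable 3, sug).
  → primary stress on syllable 3.
Suffixed `ka:.ro.sug.ki.flam.se` (6 syllables):
  Weights: 4 ki L, 5 flam H, 6 se L.
  The penult (syllable 5, flam) is heavy, so it takes stress.
  → primary stress on syllable 5.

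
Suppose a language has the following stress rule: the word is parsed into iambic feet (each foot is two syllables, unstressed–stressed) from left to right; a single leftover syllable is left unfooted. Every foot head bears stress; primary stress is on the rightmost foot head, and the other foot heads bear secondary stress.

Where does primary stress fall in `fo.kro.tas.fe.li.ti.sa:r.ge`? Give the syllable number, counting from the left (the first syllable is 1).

8

Parse left to right into iambic (σˈσ) feet: (fo.ˈkro) (tas.ˈfe) (li.ˈti) (sa:r.ˈge).
Foot heads (stressed positions): 2, 4, 6, 8.
End Rule Rightmost: primary stress on the rightmost head = syllable 8.
Primary stress: syllable 8 → fo.kro.tas.fe.li.ti.sa:r.ˈge.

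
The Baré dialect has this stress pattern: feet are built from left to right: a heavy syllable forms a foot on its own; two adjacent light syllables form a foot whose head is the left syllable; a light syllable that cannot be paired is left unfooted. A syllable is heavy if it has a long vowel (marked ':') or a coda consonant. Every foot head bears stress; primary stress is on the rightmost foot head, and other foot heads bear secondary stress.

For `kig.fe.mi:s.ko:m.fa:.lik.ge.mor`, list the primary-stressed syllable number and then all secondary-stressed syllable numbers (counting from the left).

primary 8, secondary 1, 3, 4, 5, 6

Weights: 1 kig H, 2 fe L, 3 mi:s H, 4 ko:m H, 5 fa: H, 6 lik H, 7 ge L, 8 mor H.
Parse left to right (heavy = foot alone; LL = one foot; stranded L unfooted): (ˈkig) fe (ˈmi:s) (ˈko:m) (ˈfa:) (ˈlik) ge (ˈmor).
Foot heads: 1, 3, 4, 5, 6, 8.
Primary stress on the rightmost head = syllable 8.
Secondary stress on 1, 3, 4, 5, 6: ˌkig.fe.ˌmi:s.ˌko:m.ˌfa:.ˌlik.ge.ˈmor.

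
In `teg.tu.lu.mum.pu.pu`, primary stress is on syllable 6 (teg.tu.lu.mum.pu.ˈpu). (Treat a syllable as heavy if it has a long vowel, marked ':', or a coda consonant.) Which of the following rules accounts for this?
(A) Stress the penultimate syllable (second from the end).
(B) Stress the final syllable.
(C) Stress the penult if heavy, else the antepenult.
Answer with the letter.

B

Rule A → syllable 5 (observed: 6).
Rule B → syllable 6 ✓.
Rule C → syllable 4 (observed: 6).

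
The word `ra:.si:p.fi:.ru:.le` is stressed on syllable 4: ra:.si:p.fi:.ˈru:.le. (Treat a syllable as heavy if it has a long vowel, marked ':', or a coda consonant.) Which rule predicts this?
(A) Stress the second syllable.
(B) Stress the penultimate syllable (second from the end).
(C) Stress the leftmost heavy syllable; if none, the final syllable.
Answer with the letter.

B

Rule A → syllable 2 (observed: 4).
Rule B → syllable 4 ✓.
Rule C → syllable 1 (observed: 4).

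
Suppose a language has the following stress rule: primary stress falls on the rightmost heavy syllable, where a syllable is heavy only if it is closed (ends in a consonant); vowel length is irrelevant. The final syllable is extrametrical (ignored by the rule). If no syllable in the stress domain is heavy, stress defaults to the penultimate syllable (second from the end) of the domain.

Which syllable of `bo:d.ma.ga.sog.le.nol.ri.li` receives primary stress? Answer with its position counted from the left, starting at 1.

6

The final syllable (8, li) is extrametrical; the stress domain is syllables 1–7.
Weights: 1 bo:d H, 2 ma L, 3 ga L, 4 sog H, 5 le L, 6 nol H, 7 ri L.
Heavy syllables in the domain: 1, 4, 6. The rightmost is syllable 6 (nol).
Primary stress: syllable 6 → bo:d.ma.ga.sog.le.ˈnol.ri.li.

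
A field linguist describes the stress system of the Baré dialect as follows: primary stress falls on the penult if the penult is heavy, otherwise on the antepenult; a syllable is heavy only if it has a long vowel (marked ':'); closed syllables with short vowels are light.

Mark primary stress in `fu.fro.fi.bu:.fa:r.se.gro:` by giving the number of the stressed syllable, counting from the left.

Weights: 5 fa:r H, 6 se L, 7 gro: H.
The penult (syllable 6, se) is light, so stress falls on the antepenult (syllable 5, fa:r).
Primary stress: syllable 5 → fu.fro.fi.bu:.ˈfa:r.se.gro:.

5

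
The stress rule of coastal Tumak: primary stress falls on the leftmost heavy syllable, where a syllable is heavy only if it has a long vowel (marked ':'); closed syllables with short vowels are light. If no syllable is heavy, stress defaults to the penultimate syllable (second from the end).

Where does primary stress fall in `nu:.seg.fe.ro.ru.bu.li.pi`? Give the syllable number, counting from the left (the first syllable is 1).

Weights: 1 nu: H, 2 seg L, 3 fe L, 4 ro L, 5 ru L, 6 bu L, 7 li L, 8 pi L.
Heavy syllables in the domain: 1. The leftmost is syllable 1 (nu:).
Primary stress: syllable 1 → ˈnu:.seg.fe.ro.ru.bu.li.pi.

1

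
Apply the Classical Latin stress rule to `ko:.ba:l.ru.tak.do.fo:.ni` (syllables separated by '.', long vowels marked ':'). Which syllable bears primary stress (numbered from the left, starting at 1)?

Classical Latin: stress the penult if heavy (long vowel or closed), else the antepenult.
Weights: 5 do L, 6 fo: H, 7 ni L.
The penult (syllable 6, fo:) is heavy, so it takes stress.
Stress on syllable 6: ko:.ba:l.ru.tak.do.ˈfo:.ni.

6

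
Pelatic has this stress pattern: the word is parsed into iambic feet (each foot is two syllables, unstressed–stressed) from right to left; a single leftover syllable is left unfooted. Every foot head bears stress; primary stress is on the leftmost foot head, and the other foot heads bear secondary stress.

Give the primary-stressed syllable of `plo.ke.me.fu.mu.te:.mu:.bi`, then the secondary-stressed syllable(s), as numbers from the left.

primary 2, secondary 4, 6, 8

Parse right to left into iambic (σˈσ) feet: (plo.ˈke) (me.ˈfu) (mu.ˈte:) (mu:.ˈbi).
Foot heads (stressed positions): 2, 4, 6, 8.
End Rule Leftmost: primary stress on the leftmost head = syllable 2.
Secondary stress on 4, 6, 8: plo.ˈke.me.ˌfu.mu.ˌte:.mu:.ˌbi.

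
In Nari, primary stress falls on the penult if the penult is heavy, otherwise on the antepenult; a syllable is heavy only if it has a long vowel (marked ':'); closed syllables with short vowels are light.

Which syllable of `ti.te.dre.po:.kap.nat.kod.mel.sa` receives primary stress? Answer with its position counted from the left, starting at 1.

Weights: 7 kod L, 8 mel L, 9 sa L.
The penult (syllable 8, mel) is light, so stress falls on the antepenult (syllable 7, kod).
Primary stress: syllable 7 → ti.te.dre.po:.kap.nat.ˈkod.mel.sa.

7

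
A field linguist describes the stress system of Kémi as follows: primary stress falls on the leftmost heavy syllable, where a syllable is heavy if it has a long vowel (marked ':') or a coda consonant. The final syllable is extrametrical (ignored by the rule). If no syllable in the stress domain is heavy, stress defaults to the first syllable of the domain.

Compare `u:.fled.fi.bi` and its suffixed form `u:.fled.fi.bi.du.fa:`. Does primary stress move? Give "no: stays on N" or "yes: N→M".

Base `u:.fled.fi.bi` (4 syllables):
  The final syllable (4, bi) is extrametrical; the stress domain is syllables 1–3.
  Weights: 1 u: H, 2 fled H, 3 fi L.
  Heavy syllables in the domain: 1, 2. The leftmost is syllable 1 (u:).
  → primary stress on syllable 1.
Suffixed `u:.fled.fi.bi.du.fa:` (6 syllables):
  The final syllable (6, fa:) is extrametrical; the stress domain is syllables 1–5.
  Weights: 1 u: H, 2 fled H, 3 fi L, 4 bi L, 5 du L.
  Heavy syllables in the domain: 1, 2. The leftmost is syllable 1 (u:).
  → primary stress on syllable 1.

no: stays on 1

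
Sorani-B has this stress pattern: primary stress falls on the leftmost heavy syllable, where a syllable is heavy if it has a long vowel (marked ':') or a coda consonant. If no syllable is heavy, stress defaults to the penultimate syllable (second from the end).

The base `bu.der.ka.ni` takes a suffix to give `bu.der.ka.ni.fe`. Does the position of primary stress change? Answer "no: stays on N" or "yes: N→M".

Base `bu.der.ka.ni` (4 syllables):
  Weights: 1 bu L, 2 der H, 3 ka L, 4 ni L.
  Heavy syllables in the domain: 2. The leftmost is syllable 2 (der).
  → primary stress on syllable 2.
Suffixed `bu.der.ka.ni.fe` (5 syllables):
  Weights: 1 bu L, 2 der H, 3 ka L, 4 ni L, 5 fe L.
  Heavy syllables in the domain: 2. The leftmost is syllable 2 (der).
  → primary stress on syllable 2.

no: stays on 2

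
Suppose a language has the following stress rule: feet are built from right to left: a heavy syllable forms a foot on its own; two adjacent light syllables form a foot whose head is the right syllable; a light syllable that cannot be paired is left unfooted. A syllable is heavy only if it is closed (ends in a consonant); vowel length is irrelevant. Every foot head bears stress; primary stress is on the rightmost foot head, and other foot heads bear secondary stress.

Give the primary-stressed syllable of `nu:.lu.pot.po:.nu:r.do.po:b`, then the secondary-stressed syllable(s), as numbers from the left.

Weights: 1 nu: L, 2 lu L, 3 pot H, 4 po: L, 5 nu:r H, 6 do L, 7 po:b H.
Parse right to left (heavy = foot alone; LL = one foot; stranded L unfooted): (nu:.ˈlu) (ˈpot) po: (ˈnu:r) do (ˈpo:b).
Foot heads: 2, 3, 5, 7.
Primary stress on the rightmost head = syllable 7.
Secondary stress on 2, 3, 5: nu:.ˌlu.ˌpot.po:.ˌnu:r.do.ˈpo:b.

primary 7, secondary 2, 3, 5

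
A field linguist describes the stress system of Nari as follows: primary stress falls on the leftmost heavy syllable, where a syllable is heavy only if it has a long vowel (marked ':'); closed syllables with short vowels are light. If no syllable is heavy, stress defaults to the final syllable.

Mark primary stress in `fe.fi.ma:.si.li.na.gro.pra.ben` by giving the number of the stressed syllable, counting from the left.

3

Weights: 1 fe L, 2 fi L, 3 ma: H, 4 si L, 5 li L, 6 na L, 7 gro L, 8 pra L, 9 ben L.
Heavy syllables in the domain: 3. The leftmost is syllable 3 (ma:).
Primary stress: syllable 3 → fe.fi.ˈma:.si.li.na.gro.pra.ben.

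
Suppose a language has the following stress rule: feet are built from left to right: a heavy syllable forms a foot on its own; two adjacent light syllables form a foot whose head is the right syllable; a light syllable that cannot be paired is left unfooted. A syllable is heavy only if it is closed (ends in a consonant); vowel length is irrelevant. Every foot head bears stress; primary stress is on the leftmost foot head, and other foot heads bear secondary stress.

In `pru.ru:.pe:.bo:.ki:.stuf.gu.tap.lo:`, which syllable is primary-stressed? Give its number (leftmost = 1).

Weights: 1 pru L, 2 ru: L, 3 pe: L, 4 bo: L, 5 ki: L, 6 stuf H, 7 gu L, 8 tap H, 9 lo: L.
Parse left to right (heavy = foot alone; LL = one foot; stranded L unfooted): (pru.ˈru:) (pe:.ˈbo:) ki: (ˈstuf) gu (ˈtap) lo:.
Foot heads: 2, 4, 6, 8.
Primary stress on the leftmost head = syllable 2.
Primary stress: syllable 2 → pru.ˈru:.pe:.bo:.ki:.stuf.gu.tap.lo:.

2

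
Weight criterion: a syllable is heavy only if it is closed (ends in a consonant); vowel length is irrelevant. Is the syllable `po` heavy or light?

`po`: short vowel, open (no coda). Open (no coda) → light.

light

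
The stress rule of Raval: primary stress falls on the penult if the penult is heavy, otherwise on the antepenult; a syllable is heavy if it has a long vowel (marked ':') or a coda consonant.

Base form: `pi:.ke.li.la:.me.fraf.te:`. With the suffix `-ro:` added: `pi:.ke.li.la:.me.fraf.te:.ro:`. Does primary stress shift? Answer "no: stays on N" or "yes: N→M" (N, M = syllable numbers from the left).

yes: 6→7

Base `pi:.ke.li.la:.me.fraf.te:` (7 syllables):
  Weights: 5 me L, 6 fraf H, 7 te: H.
  The penult (syllable 6, fraf) is heavy, so it takes stress.
  → primary stress on syllable 6.
Suffixed `pi:.ke.li.la:.me.fraf.te:.ro:` (8 syllables):
  Weights: 6 fraf H, 7 te: H, 8 ro: H.
  The penult (syllable 7, te:) is heavy, so it takes stress.
  → primary stress on syllable 7.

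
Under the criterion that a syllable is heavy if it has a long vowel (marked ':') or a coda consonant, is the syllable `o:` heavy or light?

`o:`: long vowel, open (no coda). Long vowel → heavy.

heavy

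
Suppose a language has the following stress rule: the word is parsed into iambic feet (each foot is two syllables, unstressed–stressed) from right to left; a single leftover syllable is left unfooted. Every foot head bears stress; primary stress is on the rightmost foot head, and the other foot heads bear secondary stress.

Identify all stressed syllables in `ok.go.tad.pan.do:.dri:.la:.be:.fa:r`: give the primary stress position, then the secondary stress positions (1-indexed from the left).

primary 9, secondary 3, 5, 7

Parse right to left into iambic (σˈσ) feet: ok (go.ˈtad) (pan.ˈdo:) (dri:.ˈla:) (be:.ˈfa:r). Syllable 1 is left unfooted.
Foot heads (stressed positions): 3, 5, 7, 9.
End Rule Rightmost: primary stress on the rightmost head = syllable 9.
Secondary stress on 3, 5, 7: ok.go.ˌtad.pan.ˌdo:.dri:.ˌla:.be:.ˈfa:r.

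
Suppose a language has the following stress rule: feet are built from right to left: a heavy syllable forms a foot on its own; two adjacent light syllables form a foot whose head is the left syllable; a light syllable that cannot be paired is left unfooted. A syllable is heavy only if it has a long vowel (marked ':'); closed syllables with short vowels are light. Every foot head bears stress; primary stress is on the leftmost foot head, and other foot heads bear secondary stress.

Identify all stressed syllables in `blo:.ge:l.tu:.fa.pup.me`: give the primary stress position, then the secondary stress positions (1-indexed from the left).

Weights: 1 blo: H, 2 ge:l H, 3 tu: H, 4 fa L, 5 pup L, 6 me L.
Parse right to left (heavy = foot alone; LL = one foot; stranded L unfooted): (ˈblo:) (ˈge:l) (ˈtu:) fa (ˈpup.me).
Foot heads: 1, 2, 3, 5.
Primary stress on the leftmost head = syllable 1.
Secondary stress on 2, 3, 5: ˈblo:.ˌge:l.ˌtu:.fa.ˌpup.me.

primary 1, secondary 2, 3, 5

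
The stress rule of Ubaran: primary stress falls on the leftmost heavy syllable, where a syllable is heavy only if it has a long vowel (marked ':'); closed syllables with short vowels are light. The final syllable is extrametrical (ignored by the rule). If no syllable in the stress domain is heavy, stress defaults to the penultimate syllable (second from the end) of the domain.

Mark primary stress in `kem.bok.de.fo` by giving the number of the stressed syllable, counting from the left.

2

The final syllable (4, fo) is extrametrical; the stress domain is syllables 1–3.
Weights: 1 kem L, 2 bok L, 3 de L.
No heavy syllable in the domain; default to the penultimate syllable (second from the end) of the domain = syllable 2.
Primary stress: syllable 2 → kem.ˈbok.de.fo.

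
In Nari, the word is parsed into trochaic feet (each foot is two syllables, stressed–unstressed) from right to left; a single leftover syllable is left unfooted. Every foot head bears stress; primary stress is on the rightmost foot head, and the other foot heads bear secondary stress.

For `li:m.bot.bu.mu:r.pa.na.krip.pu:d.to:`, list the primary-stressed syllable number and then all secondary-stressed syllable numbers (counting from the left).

primary 8, secondary 2, 4, 6

Parse right to left into trochaic (ˈσσ) feet: li:m (ˈbot.bu) (ˈmu:r.pa) (ˈna.krip) (ˈpu:d.to:). Syllable 1 is left unfooted.
Foot heads (stressed positions): 2, 4, 6, 8.
End Rule Rightmost: primary stress on the rightmost head = syllable 8.
Secondary stress on 2, 4, 6: li:m.ˌbot.bu.ˌmu:r.pa.ˌna.krip.ˈpu:d.to:.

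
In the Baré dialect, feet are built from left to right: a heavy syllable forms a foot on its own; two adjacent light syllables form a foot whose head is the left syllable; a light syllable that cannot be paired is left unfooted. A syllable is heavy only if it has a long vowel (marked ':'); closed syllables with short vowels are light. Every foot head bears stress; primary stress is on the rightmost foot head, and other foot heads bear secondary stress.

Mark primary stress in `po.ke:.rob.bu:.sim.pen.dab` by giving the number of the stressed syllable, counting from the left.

5

Weights: 1 po L, 2 ke: H, 3 rob L, 4 bu: H, 5 sim L, 6 pen L, 7 dab L.
Parse left to right (heavy = foot alone; LL = one foot; stranded L unfooted): po (ˈke:) rob (ˈbu:) (ˈsim.pen) dab.
Foot heads: 2, 4, 5.
Primary stress on the rightmost head = syllable 5.
Primary stress: syllable 5 → po.ke:.rob.bu:.ˈsim.pen.dab.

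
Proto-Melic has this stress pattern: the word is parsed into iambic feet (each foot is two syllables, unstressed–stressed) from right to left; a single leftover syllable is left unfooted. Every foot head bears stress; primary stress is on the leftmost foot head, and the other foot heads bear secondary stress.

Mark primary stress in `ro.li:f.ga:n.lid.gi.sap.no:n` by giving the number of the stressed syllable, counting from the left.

3

Parse right to left into iambic (σˈσ) feet: ro (li:f.ˈga:n) (lid.ˈgi) (sap.ˈno:n). Syllable 1 is left unfooted.
Foot heads (stressed positions): 3, 5, 7.
End Rule Leftmost: primary stress on the leftmost head = syllable 3.
Primary stress: syllable 3 → ro.li:f.ˈga:n.lid.gi.sap.no:n.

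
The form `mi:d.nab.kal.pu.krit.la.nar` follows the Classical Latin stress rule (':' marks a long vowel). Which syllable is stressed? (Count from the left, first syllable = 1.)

Classical Latin: stress the penult if heavy (long vowel or closed), else the antepenult.
Weights: 5 krit H, 6 la L, 7 nar H.
The penult (syllable 6, la) is light, so stress falls on the antepenult (syllable 5, krit).
Stress on syllable 5: mi:d.nab.kal.pu.ˈkrit.la.nar.

5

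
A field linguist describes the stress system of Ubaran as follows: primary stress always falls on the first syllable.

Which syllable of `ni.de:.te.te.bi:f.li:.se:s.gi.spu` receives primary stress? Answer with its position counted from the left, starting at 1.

The word has 9 syllables; the first syllable is syllable 1 (ni).
Primary stress: syllable 1 → ˈni.de:.te.te.bi:f.li:.se:s.gi.spu.

1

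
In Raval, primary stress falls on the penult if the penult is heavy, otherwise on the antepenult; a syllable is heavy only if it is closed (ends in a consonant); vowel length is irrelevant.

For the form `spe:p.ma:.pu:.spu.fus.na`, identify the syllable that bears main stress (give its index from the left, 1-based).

5

Weights: 4 spu L, 5 fus H, 6 na L.
The penult (syllable 5, fus) is heavy, so it takes stress.
Primary stress: syllable 5 → spe:p.ma:.pu:.spu.ˈfus.na.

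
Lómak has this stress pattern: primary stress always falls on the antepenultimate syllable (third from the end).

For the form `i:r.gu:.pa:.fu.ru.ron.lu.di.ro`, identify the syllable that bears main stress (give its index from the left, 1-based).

7

The word has 9 syllables; the antepenultimate syllable (third from the end) is syllable 7 (lu).
Primary stress: syllable 7 → i:r.gu:.pa:.fu.ru.ron.ˈlu.di.ro.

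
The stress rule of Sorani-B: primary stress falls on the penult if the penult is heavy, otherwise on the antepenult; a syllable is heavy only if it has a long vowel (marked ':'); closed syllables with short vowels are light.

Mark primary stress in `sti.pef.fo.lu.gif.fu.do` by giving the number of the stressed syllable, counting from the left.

5

Weights: 5 gif L, 6 fu L, 7 do L.
The penult (syllable 6, fu) is light, so stress falls on the antepenult (syllable 5, gif).
Primary stress: syllable 5 → sti.pef.fo.lu.ˈgif.fu.do.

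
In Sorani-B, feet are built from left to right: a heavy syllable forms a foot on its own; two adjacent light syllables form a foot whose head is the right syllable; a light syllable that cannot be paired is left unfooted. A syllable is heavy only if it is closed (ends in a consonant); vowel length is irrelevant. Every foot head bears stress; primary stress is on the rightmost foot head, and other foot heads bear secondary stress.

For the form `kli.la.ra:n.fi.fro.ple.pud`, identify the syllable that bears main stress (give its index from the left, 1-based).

Weights: 1 kli L, 2 la L, 3 ra:n H, 4 fi L, 5 fro L, 6 ple L, 7 pud H.
Parse left to right (heavy = foot alone; LL = one foot; stranded L unfooted): (kli.ˈla) (ˈra:n) (fi.ˈfro) ple (ˈpud).
Foot heads: 2, 3, 5, 7.
Primary stress on the rightmost head = syllable 7.
Primary stress: syllable 7 → kli.la.ra:n.fi.fro.ple.ˈpud.

7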